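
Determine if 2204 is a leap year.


Yes

Rules: divisible by 4 AND (not by 100 OR by 400)
2204 ÷ 4 = 551 exactly → divisible by 4
2204 ÷ 100 = 22 remainder 4 → not divisible by 100
Divisible by 4 but not by 100 → leap year


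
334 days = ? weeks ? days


Weeks: 334 ÷ 7 = 47 remainder 5

47 weeks 5 days


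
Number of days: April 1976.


Month: April (month 4)
April has 30 days

30 days


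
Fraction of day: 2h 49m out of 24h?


Total minutes: 2×60 + 49 = 169
Day = 24×60 = 1440 minutes
Fraction = 169/1440 ≈ 0.1174
As a percentage: 169/1440 × 100 ≈ 11.74%

0.1174 (11.74%)


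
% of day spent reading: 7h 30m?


Time: 450 minutes
Day: 1440 minutes
Percentage = (450/1440) × 100 ≈ 31.3%

31.3%


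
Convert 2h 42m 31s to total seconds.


Hours: 2 × 3600 = 7200
Minutes: 42 × 60 = 2520
Seconds: 31
Total = 7200 + 2520 + 31 = 9751

9751 seconds


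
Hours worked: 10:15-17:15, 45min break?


Total time = (17×60+15) - (10×60+15)
= 1035 - 615 = 420 min
Minus break: 420 - 45 = 375 min
= 6h 15m

6h 15m (375 minutes)


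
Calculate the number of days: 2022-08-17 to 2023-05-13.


269 days

From August 17, 2022 to May 13, 2023
Rest of August 2022: 31 - 17 = 14
Full months: September 30, October 31, November 30, December 31, January 31, February 2023 28, March 31, April 30
Days into May 2023: 13
Total = 14 + 30 + 31 + 30 + 31 + 31 + 28 + 31 + 30 + 13 = 269 days


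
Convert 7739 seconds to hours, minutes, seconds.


2h 8m 59s

Hours: 7739 ÷ 3600 = 2 remainder 539
Minutes: 539 ÷ 60 = 8 remainder 59
Seconds: 59


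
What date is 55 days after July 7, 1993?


August 31, 1993

Start: July 7, 1993
Add 55 days
July 7 → August 1: 31 - 7 + 1 = 25 days (55 - 25 = 30 left)
August 1 + 30 = August 31, 1993


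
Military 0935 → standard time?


Hour: 9
9 < 12 → AM

9:35 AM


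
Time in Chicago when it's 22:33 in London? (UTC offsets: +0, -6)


Time difference = UTC-6 - UTC+0 = -6 hours
New hour = (22 -6) mod 24
= 16 mod 24 = 16
Minutes unchanged → 16:33

16:33


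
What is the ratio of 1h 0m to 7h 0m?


1:7 (0.14)

Duration 1: 60 minutes
Duration 2: 420 minutes
Ratio = 60:420
GCD = 60
Simplified = 1:7
As a decimal: 1/7 ≈ 0.14


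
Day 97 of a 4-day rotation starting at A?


Shift A

Shifts: A, B, C, D
Start: A (index 0)
Day 97: (0 + 97 - 1) mod 4
= 96 mod 4
= 0
Index 0 → shift A


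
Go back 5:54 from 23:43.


17:49

Start: 1423 minutes from midnight
Subtract: 354 minutes
Remaining: 1423 - 354 = 1069
Hours: 17, Minutes: 49


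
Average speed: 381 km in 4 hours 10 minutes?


91.4 km/h

Distance: 381 km
Time: 4h 10m = 250 min = 250/60 = 25/6 hours
Speed = 381 ÷ (25/6) = 381 × 6 / 25 = 2286/25 ≈ 91.4 km/h


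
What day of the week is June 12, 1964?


Friday

Zeller's congruence:
q=12, m=6, k=64, j=19
h = (12 + ⌊13×7/5⌋ + 64 + ⌊64/4⌋ + ⌊19/4⌋ - 2×19) mod 7
= (12 + 18 + 64 + 16 + 4 - 38) mod 7
= 76 mod 7 = 6
h=6 → Friday


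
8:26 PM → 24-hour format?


Input: 8:26 PM
PM: 8 + 12 = 20

20:26


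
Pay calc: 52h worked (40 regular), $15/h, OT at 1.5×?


Regular: 40h × $15 = $600.00
Overtime: 52 - 40 = 12h
OT pay: 12h × $15 × 1.5 = $270.00
Total = $600.00 + $270.00 = $870.00

$870.00


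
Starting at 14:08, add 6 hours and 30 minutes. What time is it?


Start: 848 minutes from midnight
Add: 390 minutes
Total: 1238 minutes
Hours: 1238 ÷ 60 = 20 remainder 38

20:38


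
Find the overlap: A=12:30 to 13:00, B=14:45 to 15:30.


0 minutes

Meeting A: 750-780 (in minutes from midnight)
Meeting B: 885-930
Overlap start = max(750, 885) = 885
Overlap end = min(780, 930) = 780
Overlap = max(0, 780 - 885) = 0 min


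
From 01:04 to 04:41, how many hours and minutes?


3h 37m

End time in minutes: 4×60 + 41 = 281
Start time in minutes: 1×60 + 4 = 64
Difference = 281 - 64 = 217 minutes
= 3 hours 37 minutes


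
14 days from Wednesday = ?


Wednesday

Start: Wednesday (index 2)
(2 + 14) mod 7
= 16 mod 7
= 2
Index 2 → Wednesday


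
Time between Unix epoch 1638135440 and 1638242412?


106972 seconds (29.7 hours / 1.24 days)

Difference = 1638242412 - 1638135440 = 106972 seconds
In hours: 106972 / 3600 ≈ 29.7
In days: 106972 / 86400 ≈ 1.24


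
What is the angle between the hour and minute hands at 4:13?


Hour hand = 4×30 + 13×0.5 = 126.5°
Minute hand = 13×6 = 78°
Difference = |126.5 - 78| = 48.5°

48.5°


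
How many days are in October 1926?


Month: October (month 10)
October has 31 days

31 days


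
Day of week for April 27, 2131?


Friday

Zeller's congruence:
q=27, m=4, k=31, j=21
h = (27 + ⌊13×5/5⌋ + 31 + ⌊31/4⌋ + ⌊21/4⌋ - 2×21) mod 7
= (27 + 13 + 31 + 7 + 5 - 42) mod 7
= 41 mod 7 = 6
h=6 → Friday


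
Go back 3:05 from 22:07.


19:02

Start: 1327 minutes from midnight
Subtract: 185 minutes
Remaining: 1327 - 185 = 1142
Hours: 19, Minutes: 2


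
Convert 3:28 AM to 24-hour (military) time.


Input: 3:28 AM
AM hour stays: 3

03:28


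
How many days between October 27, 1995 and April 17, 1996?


From October 27, 1995 to April 17, 1996
Rest of October 1995: 31 - 27 = 4
Full months: November 30, December 31, January 31, February 1996 29, March 31
Days into April 1996: 17
Total = 4 + 30 + 31 + 31 + 29 + 31 + 17 = 173 days

173 days


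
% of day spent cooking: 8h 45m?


36.5%

Time: 525 minutes
Day: 1440 minutes
Percentage = (525/1440) × 100 ≈ 36.5%


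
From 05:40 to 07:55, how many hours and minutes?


2h 15m

End time in minutes: 7×60 + 55 = 475
Start time in minutes: 5×60 + 40 = 340
Difference = 475 - 340 = 135 minutes
= 2 hours 15 minutes


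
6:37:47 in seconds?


Hours: 6 × 3600 = 21600
Minutes: 37 × 60 = 2220
Seconds: 47
Total = 21600 + 2220 + 47 = 23867

23867 seconds


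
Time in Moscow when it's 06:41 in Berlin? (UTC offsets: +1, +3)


Time difference = UTC+3 - UTC+1 = +2 hours
New hour = (6 + 2) mod 24
= 8 mod 24 = 8
Minutes unchanged → 08:41

08:41


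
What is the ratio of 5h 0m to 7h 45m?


20:31 (0.65)

Duration 1: 300 minutes
Duration 2: 465 minutes
Ratio = 300:465
GCD = 15
Simplified = 20:31
As a decimal: 20/31 ≈ 0.65


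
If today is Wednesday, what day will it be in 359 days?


Start: Wednesday (index 2)
(2 + 359) mod 7
= 361 mod 7
= 4
Index 4 → Friday

Friday


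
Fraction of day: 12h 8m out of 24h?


Total minutes: 12×60 + 8 = 728
Day = 24×60 = 1440 minutes
Fraction = 728/1440 ≈ 0.5056
As a percentage: 728/1440 × 100 ≈ 50.56%

0.5056 (50.56%)


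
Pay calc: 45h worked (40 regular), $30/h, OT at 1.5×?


$1425.00

Regular: 40h × $30 = $1200.00
Overtime: 45 - 40 = 5h
OT pay: 5h × $30 × 1.5 = $225.00
Total = $1200.00 + $225.00 = $1425.00


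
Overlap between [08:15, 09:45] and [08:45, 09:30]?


Meeting A: 495-585 (in minutes from midnight)
Meeting B: 525-570
Overlap start = max(495, 525) = 525
Overlap end = min(585, 570) = 570
Overlap = max(0, 570 - 525) = 45 min

45 minutes


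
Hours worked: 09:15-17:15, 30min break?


7h 30m (450 minutes)

Total time = (17×60+15) - (9×60+15)
= 1035 - 555 = 480 min
Minus break: 480 - 30 = 450 min
= 7h 30m


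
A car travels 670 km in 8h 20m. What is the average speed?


80.4 km/h

Distance: 670 km
Time: 8h 20m = 500 min = 500/60 = 25/3 hours
Speed = 670 ÷ (25/3) = 670 × 3 / 25 = 2010/25 = 80.4 km/h


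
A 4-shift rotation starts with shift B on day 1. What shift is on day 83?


Shifts: A, B, C, D
Start: B (index 1)
Day 83: (1 + 83 - 1) mod 4
= 83 mod 4
= 3
Index 3 → shift D

Shift D


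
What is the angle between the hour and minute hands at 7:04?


Hour hand = 7×30 + 4×0.5 = 212.0°
Minute hand = 4×6 = 24°
Difference = |212.0 - 24| = 188.0°
Since > 180°: 360 - 188.0 = 172.0°

172.0°


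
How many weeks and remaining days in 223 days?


Weeks: 223 ÷ 7 = 31 remainder 6

31 weeks 6 days


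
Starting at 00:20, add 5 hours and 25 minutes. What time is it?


Start: 20 minutes from midnight
Add: 325 minutes
Total: 345 minutes
Hours: 345 ÷ 60 = 5 remainder 45

05:45


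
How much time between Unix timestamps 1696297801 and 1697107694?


Difference = 1697107694 - 1696297801 = 809893 seconds
In hours: 809893 / 3600 ≈ 225.0
In days: 809893 / 86400 ≈ 9.37

809893 seconds (225.0 hours / 9.37 days)


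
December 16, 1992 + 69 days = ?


February 23, 1993

Start: December 16, 1992
Add 69 days
December 16 → January 1: 31 - 16 + 1 = 16 days (69 - 16 = 53 left)
January 1 → February 1: 31 - 1 + 1 = 31 days (53 - 31 = 22 left)
February 1 + 22 = February 23, 1993


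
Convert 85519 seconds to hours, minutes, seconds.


23h 45m 19s

Hours: 85519 ÷ 3600 = 23 remainder 2719
Minutes: 2719 ÷ 60 = 45 remainder 19
Seconds: 19


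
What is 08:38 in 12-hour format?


Hour: 8
8 < 12 → AM

8:38 AM


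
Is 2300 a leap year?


Rules: divisible by 4 AND (not by 100 OR by 400)
2300 ÷ 4 = 575 exactly → divisible by 4
2300 ÷ 100 = 23 exactly → divisible by 100
2300 ÷ 400 = 5 remainder 300 → not divisible by 400
Divisible by 100 but not by 400 → not a leap year

No


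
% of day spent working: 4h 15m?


Time: 255 minutes
Day: 1440 minutes
Percentage = (255/1440) × 100 ≈ 17.7%

17.7%


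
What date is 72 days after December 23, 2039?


Start: December 23, 2039
Add 72 days
December 23 → January 1: 31 - 23 + 1 = 9 days (72 - 9 = 63 left)
January 1 → February 1: 31 - 1 + 1 = 31 days (63 - 31 = 32 left)
February 1 → March 1: 29 - 1 + 1 = 29 days (32 - 29 = 3 left)
March 1 + 3 = March 4, 2040

March 4, 2040


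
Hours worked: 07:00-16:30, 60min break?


Total time = (16×60+30) - (7×60+0)
= 990 - 420 = 570 min
Minus break: 570 - 60 = 510 min
= 8h 30m

8h 30m (510 minutes)


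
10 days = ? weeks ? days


1 weeks 3 days

Weeks: 10 ÷ 7 = 1 remainder 3


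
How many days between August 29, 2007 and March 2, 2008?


From August 29, 2007 to March 2, 2008
Rest of August 2007: 31 - 29 = 2
Full months: September 30, October 31, November 30, December 31, January 31, February 2008 29
Days into March 2008: 2
Total = 2 + 30 + 31 + 30 + 31 + 31 + 29 + 2 = 186 days

186 days


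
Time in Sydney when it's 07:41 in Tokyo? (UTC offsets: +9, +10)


Time difference = UTC+10 - UTC+9 = +1 hours
New hour = (7 + 1) mod 24
= 8 mod 24 = 8
Minutes unchanged → 08:41

08:41


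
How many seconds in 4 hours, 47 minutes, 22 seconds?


Hours: 4 × 3600 = 14400
Minutes: 47 × 60 = 2820
Seconds: 22
Total = 14400 + 2820 + 22 = 17242

17242 seconds


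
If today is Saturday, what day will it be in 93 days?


Start: Saturday (index 5)
(5 + 93) mod 7
= 98 mod 7
= 0
Index 0 → Monday

Monday


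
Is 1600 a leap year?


Yes

Rules: divisible by 4 AND (not by 100 OR by 400)
1600 ÷ 4 = 400 exactly → divisible by 4
1600 ÷ 100 = 16 exactly → divisible by 100
1600 ÷ 400 = 4 exactly → divisible by 400
Divisible by 400 → leap year


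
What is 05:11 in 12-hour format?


5:11 AM

Hour: 5
5 < 12 → AM


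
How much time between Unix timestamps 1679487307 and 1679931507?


Difference = 1679931507 - 1679487307 = 444200 seconds
In hours: 444200 / 3600 ≈ 123.4
In days: 444200 / 86400 ≈ 5.14

444200 seconds (123.4 hours / 5.14 days)


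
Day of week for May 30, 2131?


Zeller's congruence:
q=30, m=5, k=31, j=21
h = (30 + ⌊13×6/5⌋ + 31 + ⌊31/4⌋ + ⌊21/4⌋ - 2×21) mod 7
= (30 + 15 + 31 + 7 + 5 - 42) mod 7
= 46 mod 7 = 4
h=4 → Wednesday

Wednesday


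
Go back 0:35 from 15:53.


Start: 953 minutes from midnight
Subtract: 35 minutes
Remaining: 953 - 35 = 918
Hours: 15, Minutes: 18

15:18


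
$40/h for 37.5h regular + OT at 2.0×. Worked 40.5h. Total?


Regular: 37.5h × $40 = $1500.00
Overtime: 40.5 - 37.5 = 3.0h
OT pay: 3.0h × $40 × 2.0 = $240.00
Total = $1500.00 + $240.00 = $1740.00

$1740.00


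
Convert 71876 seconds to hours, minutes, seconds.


Hours: 71876 ÷ 3600 = 19 remainder 3476
Minutes: 3476 ÷ 60 = 57 remainder 56
Seconds: 56

19h 57m 56s


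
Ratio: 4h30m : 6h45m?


Duration 1: 270 minutes
Duration 2: 405 minutes
Ratio = 270:405
GCD = 135
Simplified = 2:3
As a decimal: 2/3 ≈ 0.67

2:3 (0.67)


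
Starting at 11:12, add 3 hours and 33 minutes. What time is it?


14:45

Start: 672 minutes from midnight
Add: 213 minutes
Total: 885 minutes
Hours: 885 ÷ 60 = 14 remainder 45


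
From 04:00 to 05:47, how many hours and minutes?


End time in minutes: 5×60 + 47 = 347
Start time in minutes: 4×60 + 0 = 240
Difference = 347 - 240 = 107 minutes
= 1 hours 47 minutes

1h 47m


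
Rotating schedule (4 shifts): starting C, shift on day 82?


Shifts: A, B, C, D
Start: C (index 2)
Day 82: (2 + 82 - 1) mod 4
= 83 mod 4
= 3
Index 3 → shift D

Shift D


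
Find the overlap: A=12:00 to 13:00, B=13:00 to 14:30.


Meeting A: 720-780 (in minutes from midnight)
Meeting B: 780-870
Overlap start = max(720, 780) = 780
Overlap end = min(780, 870) = 780
Overlap = max(0, 780 - 780) = 0 min

0 minutes


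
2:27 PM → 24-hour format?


14:27

Input: 2:27 PM
PM: 2 + 12 = 14


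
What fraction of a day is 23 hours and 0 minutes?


Total minutes: 23×60 + 0 = 1380
Day = 24×60 = 1440 minutes
Fraction = 1380/1440 ≈ 0.9583
As a percentage: 1380/1440 × 100 ≈ 95.83%

0.9583 (95.83%)


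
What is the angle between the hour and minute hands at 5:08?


106.0°

Hour hand = 5×30 + 8×0.5 = 154.0°
Minute hand = 8×6 = 48°
Difference = |154.0 - 48| = 106.0°


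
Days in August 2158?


Month: August (month 8)
August has 31 days

31 days


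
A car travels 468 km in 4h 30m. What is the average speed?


104.0 km/h

Distance: 468 km
Time: 4h 30m = 270 min = 270/60 = 9/2 hours
Speed = 468 ÷ (9/2) = 468 × 2 / 9 = 936/9 = 104.0 km/h


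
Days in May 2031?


Month: May (month 5)
May has 31 days

31 days


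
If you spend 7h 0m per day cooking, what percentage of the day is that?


29.2%

Time: 420 minutes
Day: 1440 minutes
Percentage = (420/1440) × 100 ≈ 29.2%


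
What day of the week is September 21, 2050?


Zeller's congruence:
q=21, m=9, k=50, j=20
h = (21 + ⌊13×10/5⌋ + 50 + ⌊50/4⌋ + ⌊20/4⌋ - 2×20) mod 7
= (21 + 26 + 50 + 12 + 5 - 40) mod 7
= 74 mod 7 = 4
h=4 → Wednesday

Wednesday


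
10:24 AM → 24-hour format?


Input: 10:24 AM
AM hour stays: 10

10:24


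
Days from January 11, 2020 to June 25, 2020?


From January 11, 2020 to June 25, 2020
Rest of January 2020: 31 - 11 = 20
Full months: February 2020 29, March 31, April 30, May 31
Days into June 2020: 25
Total = 20 + 29 + 31 + 30 + 31 + 25 = 166 days

166 days


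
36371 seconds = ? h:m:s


Hours: 36371 ÷ 3600 = 10 remainder 371
Minutes: 371 ÷ 60 = 6 remainder 11
Seconds: 11

10h 6m 11s


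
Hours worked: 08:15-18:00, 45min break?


Total time = (18×60+0) - (8×60+15)
= 1080 - 495 = 585 min
Minus break: 585 - 45 = 540 min
= 9h 0m

9h 0m (540 minutes)


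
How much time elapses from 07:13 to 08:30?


End time in minutes: 8×60 + 30 = 510
Start time in minutes: 7×60 + 13 = 433
Difference = 510 - 433 = 77 minutes
= 1 hours 17 minutes

1h 17m


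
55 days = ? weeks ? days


Weeks: 55 ÷ 7 = 7 remainder 6

7 weeks 6 days


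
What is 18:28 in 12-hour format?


Hour: 18
18 - 12 = 6 → PM

6:28 PM


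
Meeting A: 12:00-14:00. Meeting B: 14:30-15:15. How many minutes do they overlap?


0 minutes

Meeting A: 720-840 (in minutes from midnight)
Meeting B: 870-915
Overlap start = max(720, 870) = 870
Overlap end = min(840, 915) = 840
Overlap = max(0, 840 - 870) = 0 min


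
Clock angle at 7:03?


166.5°

Hour hand = 7×30 + 3×0.5 = 211.5°
Minute hand = 3×6 = 18°
Difference = |211.5 - 18| = 193.5°
Since > 180°: 360 - 193.5 = 166.5°


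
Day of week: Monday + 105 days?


Start: Monday (index 0)
(0 + 105) mod 7
= 105 mod 7
= 0
Index 0 → Monday

Monday


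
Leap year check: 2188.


Rules: divisible by 4 AND (not by 100 OR by 400)
2188 ÷ 4 = 547 exactly → divisible by 4
2188 ÷ 100 = 21 remainder 88 → not divisible by 100
Divisible by 4 but not by 100 → leap year

Yes


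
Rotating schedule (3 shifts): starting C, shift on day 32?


Shift A

Shifts: A, B, C
Start: C (index 2)
Day 32: (2 + 32 - 1) mod 3
= 33 mod 3
= 0
Index 0 → shift A


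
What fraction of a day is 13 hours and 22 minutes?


Total minutes: 13×60 + 22 = 802
Day = 24×60 = 1440 minutes
Fraction = 802/1440 ≈ 0.5569
As a percentage: 802/1440 × 100 ≈ 55.69%

0.5569 (55.69%)


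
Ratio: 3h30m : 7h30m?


Duration 1: 210 minutes
Duration 2: 450 minutes
Ratio = 210:450
GCD = 30
Simplified = 7:15
As a decimal: 7/15 ≈ 0.47

7:15 (0.47)


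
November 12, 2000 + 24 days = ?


Start: November 12, 2000
Add 24 days
November 12 → December 1: 30 - 12 + 1 = 19 days (24 - 19 = 5 left)
December 1 + 5 = December 6, 2000

December 6, 2000


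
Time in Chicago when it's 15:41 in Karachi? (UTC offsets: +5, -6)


Time difference = UTC-6 - UTC+5 = -11 hours
New hour = (15 -11) mod 24
= 4 mod 24 = 4
Minutes unchanged → 04:41

04:41


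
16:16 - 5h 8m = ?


Start: 976 minutes from midnight
Subtract: 308 minutes
Remaining: 976 - 308 = 668
Hours: 11, Minutes: 8

11:08


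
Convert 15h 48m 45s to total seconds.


56925 seconds

Hours: 15 × 3600 = 54000
Minutes: 48 × 60 = 2880
Seconds: 45
Total = 54000 + 2880 + 45 = 56925


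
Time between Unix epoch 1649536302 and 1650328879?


Difference = 1650328879 - 1649536302 = 792577 seconds
In hours: 792577 / 3600 ≈ 220.2
In days: 792577 / 86400 ≈ 9.17

792577 seconds (220.2 hours / 9.17 days)


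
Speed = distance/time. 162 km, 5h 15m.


Distance: 162 km
Time: 5h 15m = 315 min = 315/60 = 21/4 hours
Speed = 162 ÷ (21/4) = 162 × 4 / 21 = 648/21 ≈ 30.9 km/h

30.9 km/h


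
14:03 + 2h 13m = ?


16:16

Start: 843 minutes from midnight
Add: 133 minutes
Total: 976 minutes
Hours: 976 ÷ 60 = 16 remainder 16


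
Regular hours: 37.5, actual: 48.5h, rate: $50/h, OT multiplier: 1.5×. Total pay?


Regular: 37.5h × $50 = $1875.00
Overtime: 48.5 - 37.5 = 11.0h
OT pay: 11.0h × $50 × 1.5 = $825.00
Total = $1875.00 + $825.00 = $2700.00

$2700.00


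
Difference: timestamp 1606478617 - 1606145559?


333058 seconds (92.5 hours / 3.85 days)

Difference = 1606478617 - 1606145559 = 333058 seconds
In hours: 333058 / 3600 ≈ 92.5
In days: 333058 / 86400 ≈ 3.85


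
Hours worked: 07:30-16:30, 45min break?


Total time = (16×60+30) - (7×60+30)
= 990 - 450 = 540 min
Minus break: 540 - 45 = 495 min
= 8h 15m

8h 15m (495 minutes)


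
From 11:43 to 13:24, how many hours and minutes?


End time in minutes: 13×60 + 24 = 804
Start time in minutes: 11×60 + 43 = 703
Difference = 804 - 703 = 101 minutes
= 1 hours 41 minutes

1h 41m


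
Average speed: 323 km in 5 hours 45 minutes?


Distance: 323 km
Time: 5h 45m = 345 min = 345/60 = 23/4 hours
Speed = 323 ÷ (23/4) = 323 × 4 / 23 = 1292/23 ≈ 56.2 km/h

56.2 km/h


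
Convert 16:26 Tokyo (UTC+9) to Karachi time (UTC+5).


12:26

Time difference = UTC+5 - UTC+9 = -4 hours
New hour = (16 -4) mod 24
= 12 mod 24 = 12
Minutes unchanged → 12:26


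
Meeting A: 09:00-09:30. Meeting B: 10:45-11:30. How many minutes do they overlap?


0 minutes

Meeting A: 540-570 (in minutes from midnight)
Meeting B: 645-690
Overlap start = max(540, 645) = 645
Overlap end = min(570, 690) = 570
Overlap = max(0, 570 - 645) = 0 min


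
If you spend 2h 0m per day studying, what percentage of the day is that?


Time: 120 minutes
Day: 1440 minutes
Percentage = (120/1440) × 100 ≈ 8.3%

8.3%


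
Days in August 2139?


31 days

Month: August (month 8)
August has 31 days


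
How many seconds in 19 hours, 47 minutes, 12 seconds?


71232 seconds

Hours: 19 × 3600 = 68400
Minutes: 47 × 60 = 2820
Seconds: 12
Total = 68400 + 2820 + 12 = 71232


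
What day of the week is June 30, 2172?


Tuesday

Zeller's congruence:
q=30, m=6, k=72, j=21
h = (30 + ⌊13×7/5⌋ + 72 + ⌊72/4⌋ + ⌊21/4⌋ - 2×21) mod 7
= (30 + 18 + 72 + 18 + 5 - 42) mod 7
= 101 mod 7 = 3
h=3 → Tuesday


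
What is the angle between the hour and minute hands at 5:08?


106.0°

Hour hand = 5×30 + 8×0.5 = 154.0°
Minute hand = 8×6 = 48°
Difference = |154.0 - 48| = 106.0°


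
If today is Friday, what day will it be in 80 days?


Monday

Start: Friday (index 4)
(4 + 80) mod 7
= 84 mod 7
= 0
Index 0 → Monday


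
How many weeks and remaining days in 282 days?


Weeks: 282 ÷ 7 = 40 remainder 2

40 weeks 2 days


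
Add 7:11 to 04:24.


11:35

Start: 264 minutes from midnight
Add: 431 minutes
Total: 695 minutes
Hours: 695 ÷ 60 = 11 remainder 35


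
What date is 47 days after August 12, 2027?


September 28, 2027

Start: August 12, 2027
Add 47 days
August 12 → September 1: 31 - 12 + 1 = 20 days (47 - 20 = 27 left)
September 1 + 27 = September 28, 2027


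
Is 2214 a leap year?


Rules: divisible by 4 AND (not by 100 OR by 400)
2214 ÷ 4 = 553 remainder 2 → not divisible by 4
Not divisible by 4 → not a leap year

No


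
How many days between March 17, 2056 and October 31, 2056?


228 days

From March 17, 2056 to October 31, 2056
Rest of March 2056: 31 - 17 = 14
Full months: April 30, May 31, June 30, July 31, August 31, September 30
Days into October 2056: 31
Total = 14 + 30 + 31 + 30 + 31 + 31 + 30 + 31 = 228 days


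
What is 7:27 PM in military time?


19:27

Input: 7:27 PM
PM: 7 + 12 = 19


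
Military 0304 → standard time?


Hour: 3
3 < 12 → AM

3:04 AM


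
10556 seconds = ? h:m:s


2h 55m 56s

Hours: 10556 ÷ 3600 = 2 remainder 3356
Minutes: 3356 ÷ 60 = 55 remainder 56
Seconds: 56


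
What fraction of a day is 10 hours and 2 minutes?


0.4181 (41.81%)

Total minutes: 10×60 + 2 = 602
Day = 24×60 = 1440 minutes
Fraction = 602/1440 ≈ 0.4181
As a percentage: 602/1440 × 100 ≈ 41.81%


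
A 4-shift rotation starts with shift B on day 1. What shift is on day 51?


Shift D

Shifts: A, B, C, D
Start: B (index 1)
Day 51: (1 + 51 - 1) mod 4
= 51 mod 4
= 3
Index 3 → shift D


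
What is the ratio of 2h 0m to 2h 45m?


Duration 1: 120 minutes
Duration 2: 165 minutes
Ratio = 120:165
GCD = 15
Simplified = 8:11
As a decimal: 8/11 ≈ 0.73

8:11 (0.73)


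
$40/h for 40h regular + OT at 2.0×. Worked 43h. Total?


Regular: 40h × $40 = $1600.00
Overtime: 43 - 40 = 3h
OT pay: 3h × $40 × 2.0 = $240.00
Total = $1600.00 + $240.00 = $1840.00

$1840.00


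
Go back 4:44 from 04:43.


Start: 283 minutes from midnight
Subtract: 284 minutes
Remaining: 283 - 284 = -1
Negative → add 24×60 = 1439
Hours: 23, Minutes: 59

23:59


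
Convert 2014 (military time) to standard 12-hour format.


Hour: 20
20 - 12 = 8 → PM

8:14 PM


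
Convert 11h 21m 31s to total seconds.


Hours: 11 × 3600 = 39600
Minutes: 21 × 60 = 1260
Seconds: 31
Total = 39600 + 1260 + 31 = 40891

40891 seconds


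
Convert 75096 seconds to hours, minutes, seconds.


Hours: 75096 ÷ 3600 = 20 remainder 3096
Minutes: 3096 ÷ 60 = 51 remainder 36
Seconds: 36

20h 51m 36s


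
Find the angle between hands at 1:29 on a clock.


Hour hand = 1×30 + 29×0.5 = 44.5°
Minute hand = 29×6 = 174°
Difference = |44.5 - 174| = 129.5°

129.5°


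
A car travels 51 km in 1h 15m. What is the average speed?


Distance: 51 km
Time: 1h 15m = 75 min = 75/60 = 5/4 hours
Speed = 51 ÷ (5/4) = 51 × 4 / 5 = 204/5 = 40.8 km/h

40.8 km/h


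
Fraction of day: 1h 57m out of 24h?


0.0813 (8.13%)

Total minutes: 1×60 + 57 = 117
Day = 24×60 = 1440 minutes
Fraction = 117/1440 ≈ 0.0813
As a percentage: 117/1440 × 100 ≈ 8.13%


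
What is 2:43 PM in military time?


Input: 2:43 PM
PM: 2 + 12 = 14

14:43


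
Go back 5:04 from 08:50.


Start: 530 minutes from midnight
Subtract: 304 minutes
Remaining: 530 - 304 = 226
Hours: 3, Minutes: 46

03:46


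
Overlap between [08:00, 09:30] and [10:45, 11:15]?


0 minutes

Meeting A: 480-570 (in minutes from midnight)
Meeting B: 645-675
Overlap start = max(480, 645) = 645
Overlap end = min(570, 675) = 570
Overlap = max(0, 570 - 645) = 0 min


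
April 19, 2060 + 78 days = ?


July 6, 2060

Start: April 19, 2060
Add 78 days
April 19 → May 1: 30 - 19 + 1 = 12 days (78 - 12 = 66 left)
May 1 → June 1: 31 - 1 + 1 = 31 days (66 - 31 = 35 left)
June 1 → July 1: 30 - 1 + 1 = 30 days (35 - 30 = 5 left)
July 1 + 5 = July 6, 2060


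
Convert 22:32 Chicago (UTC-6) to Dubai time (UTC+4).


Time difference = UTC+4 - UTC-6 = +10 hours
New hour = (22 + 10) mod 24
= 32 mod 24 = 8
Minutes unchanged → 08:32; 32 ≥ 24 → next day

08:32 (next day)


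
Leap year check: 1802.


No

Rules: divisible by 4 AND (not by 100 OR by 400)
1802 ÷ 4 = 450 remainder 2 → not divisible by 4
Not divisible by 4 → not a leap year


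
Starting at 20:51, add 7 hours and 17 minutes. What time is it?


04:08 (next day)

Start: 1251 minutes from midnight
Add: 437 minutes
Total: 1688 minutes
Hours: 1688 ÷ 60 = 28 remainder 8
28 ≥ 24 → 28 - 24 = 4 (next day)


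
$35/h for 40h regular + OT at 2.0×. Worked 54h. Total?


Regular: 40h × $35 = $1400.00
Overtime: 54 - 40 = 14h
OT pay: 14h × $35 × 2.0 = $980.00
Total = $1400.00 + $980.00 = $2380.00

$2380.00


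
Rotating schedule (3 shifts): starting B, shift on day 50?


Shift C

Shifts: A, B, C
Start: B (index 1)
Day 50: (1 + 50 - 1) mod 3
= 50 mod 3
= 2
Index 2 → shift C


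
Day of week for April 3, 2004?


Zeller's congruence:
q=3, m=4, k=4, j=20
h = (3 + ⌊13×5/5⌋ + 4 + ⌊4/4⌋ + ⌊20/4⌋ - 2×20) mod 7
= (3 + 13 + 4 + 1 + 5 - 40) mod 7
= -14 mod 7 = 0
h=0 → Saturday

Saturday


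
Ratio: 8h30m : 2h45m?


34:11 (3.09)

Duration 1: 510 minutes
Duration 2: 165 minutes
Ratio = 510:165
GCD = 15
Simplified = 34:11
As a decimal: 34/11 ≈ 3.09


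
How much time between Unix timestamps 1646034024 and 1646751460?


717436 seconds (199.3 hours / 8.30 days)

Difference = 1646751460 - 1646034024 = 717436 seconds
In hours: 717436 / 3600 ≈ 199.3
In days: 717436 / 86400 ≈ 8.30


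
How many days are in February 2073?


28 days

Month: February (month 2)
February: 28 or 29 (leap year)
2073 leap year? No


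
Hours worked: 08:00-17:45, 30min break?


9h 15m (555 minutes)

Total time = (17×60+45) - (8×60+0)
= 1065 - 480 = 585 min
Minus break: 585 - 30 = 555 min
= 9h 15m


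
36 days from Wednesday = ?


Start: Wednesday (index 2)
(2 + 36) mod 7
= 38 mod 7
= 3
Index 3 → Thursday

Thursday


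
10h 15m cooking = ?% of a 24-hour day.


42.7%

Time: 615 minutes
Day: 1440 minutes
Percentage = (615/1440) × 100 ≈ 42.7%


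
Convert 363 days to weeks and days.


51 weeks 6 days

Weeks: 363 ÷ 7 = 51 remainder 6


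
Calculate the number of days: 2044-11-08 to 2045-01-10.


63 days

From November 8, 2044 to January 10, 2045
Rest of November 2044: 30 - 8 = 22
Full months: December 31
Days into January 2045: 10
Total = 22 + 31 + 10 = 63 days


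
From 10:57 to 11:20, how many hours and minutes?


0h 23m

End time in minutes: 11×60 + 20 = 680
Start time in minutes: 10×60 + 57 = 657
Difference = 680 - 657 = 23 minutes
= 0 hours 23 minutes


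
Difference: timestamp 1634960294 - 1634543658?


Difference = 1634960294 - 1634543658 = 416636 seconds
In hours: 416636 / 3600 ≈ 115.7
In days: 416636 / 86400 ≈ 4.82

416636 seconds (115.7 hours / 4.82 days)


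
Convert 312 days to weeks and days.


44 weeks 4 days

Weeks: 312 ÷ 7 = 44 remainder 4


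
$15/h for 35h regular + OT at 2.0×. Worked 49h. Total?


$945.00

Regular: 35h × $15 = $525.00
Overtime: 49 - 35 = 14h
OT pay: 14h × $15 × 2.0 = $420.00
Total = $525.00 + $420.00 = $945.00


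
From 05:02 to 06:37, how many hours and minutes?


End time in minutes: 6×60 + 37 = 397
Start time in minutes: 5×60 + 2 = 302
Difference = 397 - 302 = 95 minutes
= 1 hours 35 minutes

1h 35m


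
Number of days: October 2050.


Month: October (month 10)
October has 31 days

31 days


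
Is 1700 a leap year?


Rules: divisible by 4 AND (not by 100 OR by 400)
1700 ÷ 4 = 425 exactly → divisible by 4
1700 ÷ 100 = 17 exactly → divisible by 100
1700 ÷ 400 = 4 remainder 100 → not divisible by 400
Divisible by 100 but not by 400 → not a leap year

No


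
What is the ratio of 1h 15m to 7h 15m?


5:29 (0.17)

Duration 1: 75 minutes
Duration 2: 435 minutes
Ratio = 75:435
GCD = 15
Simplified = 5:29
As a decimal: 5/29 ≈ 0.17


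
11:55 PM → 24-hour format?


Input: 11:55 PM
PM: 11 + 12 = 23

23:55


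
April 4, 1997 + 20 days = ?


April 24, 1997

Start: April 4, 1997
Add 20 days
April 4 + 20 = April 24, 1997


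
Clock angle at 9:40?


Hour hand = 9×30 + 40×0.5 = 290.0°
Minute hand = 40×6 = 240°
Difference = |290.0 - 240| = 50.0°

50.0°


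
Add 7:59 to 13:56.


21:55

Start: 836 minutes from midnight
Add: 479 minutes
Total: 1315 minutes
Hours: 1315 ÷ 60 = 21 remainder 55


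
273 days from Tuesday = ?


Start: Tuesday (index 1)
(1 + 273) mod 7
= 274 mod 7
= 1
Index 1 → Tuesday

Tuesday


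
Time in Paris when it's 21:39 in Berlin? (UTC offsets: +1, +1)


21:39

Time difference = UTC+1 - UTC+1 = +0 hours
New hour = (21 + 0) mod 24
= 21 mod 24 = 21
Minutes unchanged → 21:39


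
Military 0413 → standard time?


Hour: 4
4 < 12 → AM

4:13 AM


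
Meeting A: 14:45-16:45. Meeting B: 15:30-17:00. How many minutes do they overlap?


Meeting A: 885-1005 (in minutes from midnight)
Meeting B: 930-1020
Overlap start = max(885, 930) = 930
Overlap end = min(1005, 1020) = 1005
Overlap = max(0, 1005 - 930) = 75 min

75 minutes


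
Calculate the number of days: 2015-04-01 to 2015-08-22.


From April 1, 2015 to August 22, 2015
Rest of April 2015: 30 - 1 = 29
Full months: May 31, June 30, July 31
Days into August 2015: 22
Total = 29 + 31 + 30 + 31 + 22 = 143 days

143 days


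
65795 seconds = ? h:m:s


18h 16m 35s

Hours: 65795 ÷ 3600 = 18 remainder 995
Minutes: 995 ÷ 60 = 16 remainder 35
Seconds: 35


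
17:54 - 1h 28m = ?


Start: 1074 minutes from midnight
Subtract: 88 minutes
Remaining: 1074 - 88 = 986
Hours: 16, Minutes: 26

16:26


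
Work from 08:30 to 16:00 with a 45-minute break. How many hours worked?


Total time = (16×60+0) - (8×60+30)
= 960 - 510 = 450 min
Minus break: 450 - 45 = 405 min
= 6h 45m

6h 45m (405 minutes)


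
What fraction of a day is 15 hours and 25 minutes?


Total minutes: 15×60 + 25 = 925
Day = 24×60 = 1440 minutes
Fraction = 925/1440 ≈ 0.6424
As a percentage: 925/1440 × 100 ≈ 64.24%

0.6424 (64.24%)


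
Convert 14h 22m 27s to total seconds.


Hours: 14 × 3600 = 50400
Minutes: 22 × 60 = 1320
Seconds: 27
Total = 50400 + 1320 + 27 = 51747

51747 seconds


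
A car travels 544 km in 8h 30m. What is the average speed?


Distance: 544 km
Time: 8h 30m = 510 min = 510/60 = 17/2 hours
Speed = 544 ÷ (17/2) = 544 × 2 / 17 = 1088/17 = 64.0 km/h

64.0 km/h


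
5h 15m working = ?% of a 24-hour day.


21.9%

Time: 315 minutes
Day: 1440 minutes
Percentage = (315/1440) × 100 ≈ 21.9%


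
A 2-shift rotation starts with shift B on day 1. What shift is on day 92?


Shifts: A, B
Start: B (index 1)
Day 92: (1 + 92 - 1) mod 2
= 92 mod 2
= 0
Index 0 → shift A

Shift A


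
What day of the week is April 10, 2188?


Zeller's congruence:
q=10, m=4, k=88, j=21
h = (10 + ⌊13×5/5⌋ + 88 + ⌊88/4⌋ + ⌊21/4⌋ - 2×21) mod 7
= (10 + 13 + 88 + 22 + 5 - 42) mod 7
= 96 mod 7 = 5
h=5 → Thursday

Thursday


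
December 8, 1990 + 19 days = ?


December 27, 1990

Start: December 8, 1990
Add 19 days
December 8 + 19 = December 27, 1990


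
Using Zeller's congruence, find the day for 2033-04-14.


Zeller's congruence:
q=14, m=4, k=33, j=20
h = (14 + ⌊13×5/5⌋ + 33 + ⌊33/4⌋ + ⌊20/4⌋ - 2×20) mod 7
= (14 + 13 + 33 + 8 + 5 - 40) mod 7
= 33 mod 7 = 5
h=5 → Thursday

Thursday


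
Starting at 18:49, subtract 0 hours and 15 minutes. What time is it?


18:34

Start: 1129 minutes from midnight
Subtract: 15 minutes
Remaining: 1129 - 15 = 1114
Hours: 18, Minutes: 34


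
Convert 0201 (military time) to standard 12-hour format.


Hour: 2
2 < 12 → AM

2:01 AM


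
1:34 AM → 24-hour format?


Input: 1:34 AM
AM hour stays: 1

01:34


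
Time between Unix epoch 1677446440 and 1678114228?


Difference = 1678114228 - 1677446440 = 667788 seconds
In hours: 667788 / 3600 ≈ 185.5
In days: 667788 / 86400 ≈ 7.73

667788 seconds (185.5 hours / 7.73 days)


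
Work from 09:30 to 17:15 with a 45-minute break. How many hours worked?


Total time = (17×60+15) - (9×60+30)
= 1035 - 570 = 465 min
Minus break: 465 - 45 = 420 min
= 7h 0m

7h 0m (420 minutes)


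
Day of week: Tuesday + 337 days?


Start: Tuesday (index 1)
(1 + 337) mod 7
= 338 mod 7
= 2
Index 2 → Wednesday

Wednesday


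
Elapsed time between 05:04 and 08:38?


End time in minutes: 8×60 + 38 = 518
Start time in minutes: 5×60 + 4 = 304
Difference = 518 - 304 = 214 minutes
= 3 hours 34 minutes

3h 34m


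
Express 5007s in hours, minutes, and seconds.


Hours: 5007 ÷ 3600 = 1 remainder 1407
Minutes: 1407 ÷ 60 = 23 remainder 27
Seconds: 27

1h 23m 27s


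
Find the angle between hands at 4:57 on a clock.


Hour hand = 4×30 + 57×0.5 = 148.5°
Minute hand = 57×6 = 342°
Difference = |148.5 - 342| = 193.5°
Since > 180°: 360 - 193.5 = 166.5°

166.5°


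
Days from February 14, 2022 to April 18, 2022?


From February 14, 2022 to April 18, 2022
Rest of February 2022: 28 - 14 = 14
Full months: March 31
Days into April 2022: 18
Total = 14 + 31 + 18 = 63 days

63 days


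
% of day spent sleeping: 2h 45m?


Time: 165 minutes
Day: 1440 minutes
Percentage = (165/1440) × 100 ≈ 11.5%

11.5%


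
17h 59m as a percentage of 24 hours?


0.7493 (74.93%)

Total minutes: 17×60 + 59 = 1079
Day = 24×60 = 1440 minutes
Fraction = 1079/1440 ≈ 0.7493
As a percentage: 1079/1440 × 100 ≈ 74.93%


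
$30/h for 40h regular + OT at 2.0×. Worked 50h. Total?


$1800.00

Regular: 40h × $30 = $1200.00
Overtime: 50 - 40 = 10h
OT pay: 10h × $30 × 2.0 = $600.00
Total = $1200.00 + $600.00 = $1800.00


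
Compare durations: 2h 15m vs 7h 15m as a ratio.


9:29 (0.31)

Duration 1: 135 minutes
Duration 2: 435 minutes
Ratio = 135:435
GCD = 15
Simplified = 9:29
As a decimal: 9/29 ≈ 0.31


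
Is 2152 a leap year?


Rules: divisible by 4 AND (not by 100 OR by 400)
2152 ÷ 4 = 538 exactly → divisible by 4
2152 ÷ 100 = 21 remainder 52 → not divisible by 100
Divisible by 4 but not by 100 → leap year

Yes


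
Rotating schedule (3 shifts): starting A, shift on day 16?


Shift A

Shifts: A, B, C
Start: A (index 0)
Day 16: (0 + 16 - 1) mod 3
= 15 mod 3
= 0
Index 0 → shift A


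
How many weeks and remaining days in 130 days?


Weeks: 130 ÷ 7 = 18 remainder 4

18 weeks 4 days


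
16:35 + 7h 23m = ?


Start: 995 minutes from midnight
Add: 443 minutes
Total: 1438 minutes
Hours: 1438 ÷ 60 = 23 remainder 58

23:58


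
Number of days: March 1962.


Month: March (month 3)
March has 31 days

31 days


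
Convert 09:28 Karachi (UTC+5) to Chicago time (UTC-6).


22:28 (previous day)

Time difference = UTC-6 - UTC+5 = -11 hours
New hour = (9 -11) mod 24
= -2 mod 24 = 22
Minutes unchanged → 22:28; -2 < 0 → previous day


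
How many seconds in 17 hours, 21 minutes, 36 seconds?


Hours: 17 × 3600 = 61200
Minutes: 21 × 60 = 1260
Seconds: 36
Total = 61200 + 1260 + 36 = 62496

62496 seconds


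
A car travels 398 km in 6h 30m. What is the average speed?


Distance: 398 km
Time: 6h 30m = 390 min = 390/60 = 13/2 hours
Speed = 398 ÷ (13/2) = 398 × 2 / 13 = 796/13 ≈ 61.2 km/h

61.2 km/h


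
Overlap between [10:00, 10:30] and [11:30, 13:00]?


0 minutes

Meeting A: 600-630 (in minutes from midnight)
Meeting B: 690-780
Overlap start = max(600, 690) = 690
Overlap end = min(630, 780) = 630
Overlap = max(0, 630 - 690) = 0 min


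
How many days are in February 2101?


28 days

Month: February (month 2)
February: 28 or 29 (leap year)
2101 leap year? No


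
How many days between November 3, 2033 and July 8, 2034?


From November 3, 2033 to July 8, 2034
Rest of November 2033: 30 - 3 = 27
Full months: December 31, January 31, February 2034 28, March 31, April 30, May 31, June 30
Days into July 2034: 8
Total = 27 + 31 + 31 + 28 + 31 + 30 + 31 + 30 + 8 = 247 days

247 days


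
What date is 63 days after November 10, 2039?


January 12, 2040

Start: November 10, 2039
Add 63 days
November 10 → December 1: 30 - 10 + 1 = 21 days (63 - 21 = 42 left)
December 1 → January 1: 31 - 1 + 1 = 31 days (42 - 31 = 11 left)
January 1 + 11 = January 12, 2040


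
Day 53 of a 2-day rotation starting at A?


Shifts: A, B
Start: A (index 0)
Day 53: (0 + 53 - 1) mod 2
= 52 mod 2
= 0
Index 0 → shift A

Shift A


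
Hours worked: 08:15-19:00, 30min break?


10h 15m (615 minutes)

Total time = (19×60+0) - (8×60+15)
= 1140 - 495 = 645 min
Minus break: 645 - 30 = 615 min
= 10h 15m


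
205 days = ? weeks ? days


29 weeks 2 days

Weeks: 205 ÷ 7 = 29 remainder 2


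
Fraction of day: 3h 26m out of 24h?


0.1431 (14.31%)

Total minutes: 3×60 + 26 = 206
Day = 24×60 = 1440 minutes
Fraction = 206/1440 ≈ 0.1431
As a percentage: 206/1440 × 100 ≈ 14.31%


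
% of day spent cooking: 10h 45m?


44.8%

Time: 645 minutes
Day: 1440 minutes
Percentage = (645/1440) × 100 ≈ 44.8%


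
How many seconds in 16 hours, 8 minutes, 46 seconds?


58126 seconds

Hours: 16 × 3600 = 57600
Minutes: 8 × 60 = 480
Seconds: 46
Total = 57600 + 480 + 46 = 58126


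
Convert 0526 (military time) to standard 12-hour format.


5:26 AM

Hour: 5
5 < 12 → AM


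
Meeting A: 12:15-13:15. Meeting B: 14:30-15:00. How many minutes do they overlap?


0 minutes

Meeting A: 735-795 (in minutes from midnight)
Meeting B: 870-900
Overlap start = max(735, 870) = 870
Overlap end = min(795, 900) = 795
Overlap = max(0, 795 - 870) = 0 min


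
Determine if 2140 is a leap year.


Yes

Rules: divisible by 4 AND (not by 100 OR by 400)
2140 ÷ 4 = 535 exactly → divisible by 4
2140 ÷ 100 = 21 remainder 40 → not divisible by 100
Divisible by 4 but not by 100 → leap year


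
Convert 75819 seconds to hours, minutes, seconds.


21h 3m 39s

Hours: 75819 ÷ 3600 = 21 remainder 219
Minutes: 219 ÷ 60 = 3 remainder 39
Seconds: 39


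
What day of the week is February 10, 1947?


Zeller's congruence:
q=10, m=14, k=46, j=19
h = (10 + ⌊13×15/5⌋ + 46 + ⌊46/4⌋ + ⌊19/4⌋ - 2×19) mod 7
= (10 + 39 + 46 + 11 + 4 - 38) mod 7
= 72 mod 7 = 2
h=2 → Monday

Monday


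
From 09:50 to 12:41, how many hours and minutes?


End time in minutes: 12×60 + 41 = 761
Start time in minutes: 9×60 + 50 = 590
Difference = 761 - 590 = 171 minutes
= 2 hours 51 minutes

2h 51m


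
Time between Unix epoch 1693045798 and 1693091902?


Difference = 1693091902 - 1693045798 = 46104 seconds
In hours: 46104 / 3600 ≈ 12.8
In days: 46104 / 86400 ≈ 0.53

46104 seconds (12.8 hours / 0.53 days)


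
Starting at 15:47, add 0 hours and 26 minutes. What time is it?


Start: 947 minutes from midnight
Add: 26 minutes
Total: 973 minutes
Hours: 973 ÷ 60 = 16 remainder 13

16:13
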